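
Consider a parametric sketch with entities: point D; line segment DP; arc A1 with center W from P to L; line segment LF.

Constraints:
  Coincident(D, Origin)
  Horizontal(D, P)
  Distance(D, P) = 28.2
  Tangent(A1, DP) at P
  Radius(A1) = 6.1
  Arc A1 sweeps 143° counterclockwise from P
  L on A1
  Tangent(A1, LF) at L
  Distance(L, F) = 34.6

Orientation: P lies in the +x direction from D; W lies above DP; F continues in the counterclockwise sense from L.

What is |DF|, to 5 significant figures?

32.076

D is at the origin; DP is horizontal with |DP| = 28.2 and P on the +x side, so P = (28.200, 0.0000). Since A1 is tangent to DP there, WP ⟂ DP, so W = P + (0, 6.1) = (28.200, 6.1000). On A1, P sits at bearing -90° from W; a 143° counterclockwise sweep puts L at bearing 53°, so L = W + 6.1·(cos 53°, sin 53°) = (31.871, 10.972). Tangency of A1 to LF means the radius WL is perpendicular to LF, so LF runs along (−sin 53°, cos 53°); with |LF| = 34.6, F = (4.2383, 31.794). Then |DF| = |F − D| = 32.076.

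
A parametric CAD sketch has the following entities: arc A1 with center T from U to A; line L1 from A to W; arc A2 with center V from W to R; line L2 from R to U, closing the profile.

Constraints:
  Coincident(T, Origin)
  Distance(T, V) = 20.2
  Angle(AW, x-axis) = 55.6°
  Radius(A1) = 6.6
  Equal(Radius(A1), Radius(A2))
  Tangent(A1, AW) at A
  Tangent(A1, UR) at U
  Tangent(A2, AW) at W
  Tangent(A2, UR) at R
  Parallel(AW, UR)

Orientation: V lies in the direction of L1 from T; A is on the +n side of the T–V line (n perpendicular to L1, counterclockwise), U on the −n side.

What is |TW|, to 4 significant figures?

21.25

The slot axis is L1's direction at 55.6°, so u = (cos 55.6°, sin 55.6°) = (0.5650, 0.8251) and n = (−sin 55.6°, cos 55.6°) = (-0.8251, 0.5650). T is at the origin and V lies 20.2 along u from T, so V = 20.2·u = (11.41, 16.67). Tangency of A1 to both parallel lines with radius 6.6 puts A and U at T ± 6.6·n: A = (-5.446, 3.729), U = (5.446, -3.729). Equal radii place W and R the same way about V: W = V + 6.6·n = (5.967, 20.40), R = V − 6.6·n = (16.86, 12.94). Then |TW| = |W − T| = 21.25.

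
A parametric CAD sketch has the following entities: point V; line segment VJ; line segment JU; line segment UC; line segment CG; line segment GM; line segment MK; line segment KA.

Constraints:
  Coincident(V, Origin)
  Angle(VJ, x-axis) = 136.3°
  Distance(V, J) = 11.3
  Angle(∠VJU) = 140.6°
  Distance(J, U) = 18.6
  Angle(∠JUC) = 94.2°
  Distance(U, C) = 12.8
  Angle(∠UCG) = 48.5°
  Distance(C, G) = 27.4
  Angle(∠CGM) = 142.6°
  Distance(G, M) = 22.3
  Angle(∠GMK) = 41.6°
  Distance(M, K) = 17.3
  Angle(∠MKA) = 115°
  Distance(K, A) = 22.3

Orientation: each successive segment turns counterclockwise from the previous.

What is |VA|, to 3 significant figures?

12.0

V is at the origin; VJ runs at 136.3° with length 11.3, so J = (-8.17, 7.81). ∠VJU = 140.6° gives JU at 176° from the x-axis; with |JU| = 18.6, U = (-26.7, 9.20). ∠JUC = 94.2° gives UC at -98.5° from the x-axis; with |UC| = 12.8, C = (-28.6, -3.46). ∠UCG = 48.5° gives CG at 33.0° from the x-axis; with |CG| = 27.4, G = (-5.63, 11.5). ∠CGM = 142.6° gives GM at 70.4° from the x-axis; with |GM| = 22.3, M = (1.85, 32.5). ∠GMK = 41.6° gives MK at -151° from the x-axis; with |MK| = 17.3, K = (-13.3, 24.1). ∠MKA = 115.0° gives KA at -86.2° from the x-axis; with |KA| = 22.3, A = (-11.8, 1.89). Then |VA| = |A − V| = 12.0.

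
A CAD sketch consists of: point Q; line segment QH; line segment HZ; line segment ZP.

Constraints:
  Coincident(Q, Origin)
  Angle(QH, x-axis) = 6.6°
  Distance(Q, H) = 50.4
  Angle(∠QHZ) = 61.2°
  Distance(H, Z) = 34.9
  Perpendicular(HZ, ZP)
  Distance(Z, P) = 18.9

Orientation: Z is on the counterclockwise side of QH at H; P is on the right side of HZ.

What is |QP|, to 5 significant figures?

63.954

Q is at the origin; QH runs at 6.6° with length 50.4, so H = 50.4·(cos 6.6°, sin 6.6°) = (50.066, 5.7928). ∠QHZ = 61.2°, so HZ runs at 6.6° + (180° − 61.2°) = 125.40° from the x-axis; with |HZ| = 34.9, Z = H + 34.9·(cos 125.40°, sin 125.40°) = (29.849, 34.241). The perpendicularity gives ZP at right angles to HZ; with |ZP| = 18.9 on the right of HZ, P = Z + 18.9·(0.81513, 0.57928) = (45.255, 45.189). Then |QP| = |P − Q| = 63.954.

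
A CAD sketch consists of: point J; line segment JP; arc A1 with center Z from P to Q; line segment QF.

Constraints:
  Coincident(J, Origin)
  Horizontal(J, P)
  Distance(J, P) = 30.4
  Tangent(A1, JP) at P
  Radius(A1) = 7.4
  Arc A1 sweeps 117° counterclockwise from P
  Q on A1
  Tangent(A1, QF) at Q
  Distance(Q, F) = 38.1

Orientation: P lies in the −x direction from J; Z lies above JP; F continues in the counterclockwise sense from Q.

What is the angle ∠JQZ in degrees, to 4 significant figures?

128.7°

The tangent condition forces ZP to be normal to JP, so Z = P + (0, 7.4) = (-30.40, 7.400). On A1, P sits at bearing -90° from Z; a 117° counterclockwise sweep puts Q at bearing 27°, so Q = Z + 7.4·(cos 27°, sin 27°) = (-23.81, 10.76). Then cos ∠JQZ = QJ·QZ / (|QJ||QZ|), giving 128.7°.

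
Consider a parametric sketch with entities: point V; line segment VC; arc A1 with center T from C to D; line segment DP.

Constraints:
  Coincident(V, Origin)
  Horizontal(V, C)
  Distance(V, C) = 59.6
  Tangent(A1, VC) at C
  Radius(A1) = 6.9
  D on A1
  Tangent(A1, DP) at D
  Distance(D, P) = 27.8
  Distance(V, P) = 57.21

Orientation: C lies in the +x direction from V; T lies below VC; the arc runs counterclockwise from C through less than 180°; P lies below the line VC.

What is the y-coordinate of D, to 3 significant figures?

-5.45

Checks: |VC| = 59.60 ✓; |TD| = 6.900 ✓; ∠(TD, DP) = 90.00° ✓; |DP| = 27.80 ✓; |VP| = 57.21 ✓.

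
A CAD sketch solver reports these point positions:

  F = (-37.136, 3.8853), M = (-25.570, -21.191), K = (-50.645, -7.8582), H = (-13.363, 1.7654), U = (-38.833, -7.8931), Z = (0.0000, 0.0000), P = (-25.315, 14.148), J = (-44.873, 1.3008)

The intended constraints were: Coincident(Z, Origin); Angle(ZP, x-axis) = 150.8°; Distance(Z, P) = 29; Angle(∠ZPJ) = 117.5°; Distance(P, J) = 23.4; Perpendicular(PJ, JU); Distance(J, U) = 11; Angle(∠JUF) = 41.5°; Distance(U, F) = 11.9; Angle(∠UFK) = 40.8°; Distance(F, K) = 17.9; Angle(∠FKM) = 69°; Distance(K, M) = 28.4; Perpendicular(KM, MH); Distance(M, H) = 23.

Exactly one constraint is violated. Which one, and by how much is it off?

Distance(M, H) = 23 — off by 3.00.

Z = (0.00, 0.00) ✓; ZP at 150.8° ✓; |ZP| = 29.00 ✓; ∠ZPJ = 117.5° ✓; |PJ| = 23.40 ✓; ∠(PJ, JU) = 90.00° ✓; |JU| = 11.00 ✓; ∠JUF = 41.50° ✓; |UF| = 11.90 ✓; ∠UFK = 40.80° ✓; |FK| = 17.90 ✓; ∠FKM = 69.00° ✓; |KM| = 28.40 ✓; ∠(KM, MH) = 90.00° ✓; |MH| = 26.00 ✗.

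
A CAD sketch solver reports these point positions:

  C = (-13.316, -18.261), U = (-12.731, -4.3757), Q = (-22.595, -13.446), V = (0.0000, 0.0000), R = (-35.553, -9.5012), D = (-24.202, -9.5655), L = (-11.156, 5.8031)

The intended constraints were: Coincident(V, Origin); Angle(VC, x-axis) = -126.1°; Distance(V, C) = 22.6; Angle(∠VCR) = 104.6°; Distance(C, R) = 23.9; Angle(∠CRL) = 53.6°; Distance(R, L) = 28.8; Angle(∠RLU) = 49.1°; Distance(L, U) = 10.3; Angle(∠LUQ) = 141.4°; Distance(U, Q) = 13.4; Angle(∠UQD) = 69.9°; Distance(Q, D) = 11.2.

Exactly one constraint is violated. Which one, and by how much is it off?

Distance(Q, D) = 11.2 — off by 7.00.

V = (0.00, 0.00) ✓; VC at -126.1° ✓; |VC| = 22.60 ✓; ∠VCR = 104.6° ✓; |CR| = 23.90 ✓; ∠CRL = 53.60° ✓; |RL| = 28.80 ✓; ∠RLU = 49.10° ✓; |LU| = 10.30 ✓; ∠LUQ = 141.4° ✓; |UQ| = 13.40 ✓; ∠UQD = 69.90° ✓; |QD| = 4.200 ✗.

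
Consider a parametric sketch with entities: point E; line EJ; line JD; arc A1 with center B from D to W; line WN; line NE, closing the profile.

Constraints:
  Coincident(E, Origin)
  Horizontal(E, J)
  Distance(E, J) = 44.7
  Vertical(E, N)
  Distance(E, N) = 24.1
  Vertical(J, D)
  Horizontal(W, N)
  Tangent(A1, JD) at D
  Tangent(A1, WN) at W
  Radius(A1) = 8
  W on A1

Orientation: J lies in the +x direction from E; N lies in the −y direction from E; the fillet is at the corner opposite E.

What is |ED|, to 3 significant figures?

47.5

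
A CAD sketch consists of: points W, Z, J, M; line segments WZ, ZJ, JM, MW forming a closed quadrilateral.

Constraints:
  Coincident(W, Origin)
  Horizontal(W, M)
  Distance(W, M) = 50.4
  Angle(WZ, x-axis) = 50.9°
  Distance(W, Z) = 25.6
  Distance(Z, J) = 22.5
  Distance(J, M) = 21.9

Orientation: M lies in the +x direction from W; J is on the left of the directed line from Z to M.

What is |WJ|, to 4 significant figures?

42.78

W is at the origin; W and M share the same y with |WM| = 50.4 and M in +x, so M = (50.4, 0). WZ runs at 50.9° with |WZ| = 25.6, so Z = (16.15, 19.87). J is determined by |ZJ| = 22.5 and |JM| = 21.9 together: it lies at the intersection of circle(Z, 22.5) and circle(M, 21.9). With |ZM| = 39.60, the foot of the radical line on ZM is 20.14 from Z and the perpendicular offset is √(22.5² − 20.14²) = 10.04. Taking the left-of-ZM solution: J = (38.60, 18.45).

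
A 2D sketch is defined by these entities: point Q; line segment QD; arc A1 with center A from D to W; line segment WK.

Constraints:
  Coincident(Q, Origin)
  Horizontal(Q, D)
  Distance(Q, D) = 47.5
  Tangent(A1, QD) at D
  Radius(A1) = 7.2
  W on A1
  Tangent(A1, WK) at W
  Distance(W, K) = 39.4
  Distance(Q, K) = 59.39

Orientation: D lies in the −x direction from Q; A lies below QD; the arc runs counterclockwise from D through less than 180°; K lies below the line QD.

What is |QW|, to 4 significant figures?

55.00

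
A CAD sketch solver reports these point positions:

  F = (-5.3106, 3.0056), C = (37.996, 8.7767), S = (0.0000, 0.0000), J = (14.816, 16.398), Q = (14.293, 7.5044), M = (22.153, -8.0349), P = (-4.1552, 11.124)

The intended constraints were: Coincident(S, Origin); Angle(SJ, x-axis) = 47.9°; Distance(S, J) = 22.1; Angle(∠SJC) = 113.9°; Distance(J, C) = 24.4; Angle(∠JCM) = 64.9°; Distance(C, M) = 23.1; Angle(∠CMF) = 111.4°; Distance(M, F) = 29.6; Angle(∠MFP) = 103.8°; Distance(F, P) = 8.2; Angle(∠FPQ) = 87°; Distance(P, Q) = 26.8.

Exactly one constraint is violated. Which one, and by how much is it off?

Distance(P, Q) = 26.8 — off by 8.00.

S = (0.00, 0.00) ✓; SJ at 47.90° ✓; |SJ| = 22.10 ✓; ∠SJC = 113.9° ✓; |JC| = 24.40 ✓; ∠JCM = 64.90° ✓; |CM| = 23.10 ✓; ∠CMF = 111.4° ✓; |MF| = 29.60 ✓; ∠MFP = 103.8° ✓; |FP| = 8.200 ✓; ∠FPQ = 87.00° ✓; |PQ| = 18.80 ✗.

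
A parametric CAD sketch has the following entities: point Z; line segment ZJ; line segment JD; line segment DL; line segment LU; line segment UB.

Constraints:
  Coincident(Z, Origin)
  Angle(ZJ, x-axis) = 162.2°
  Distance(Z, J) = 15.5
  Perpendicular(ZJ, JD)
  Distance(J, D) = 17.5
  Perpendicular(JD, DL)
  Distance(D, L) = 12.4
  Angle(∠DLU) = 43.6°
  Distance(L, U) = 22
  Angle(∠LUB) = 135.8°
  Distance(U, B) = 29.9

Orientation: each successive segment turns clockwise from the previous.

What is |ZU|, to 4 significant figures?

19.17

JD is perpendicular to DL, so DL runs at -17.80°; with |DL| = 12.4, L = (2.398, 17.61). ∠DLU = 43.6° gives LU at -154.2° from the x-axis; with |LU| = 22.0, U = (-17.41, 8.035). Then |ZU| = |U − Z| = 19.17.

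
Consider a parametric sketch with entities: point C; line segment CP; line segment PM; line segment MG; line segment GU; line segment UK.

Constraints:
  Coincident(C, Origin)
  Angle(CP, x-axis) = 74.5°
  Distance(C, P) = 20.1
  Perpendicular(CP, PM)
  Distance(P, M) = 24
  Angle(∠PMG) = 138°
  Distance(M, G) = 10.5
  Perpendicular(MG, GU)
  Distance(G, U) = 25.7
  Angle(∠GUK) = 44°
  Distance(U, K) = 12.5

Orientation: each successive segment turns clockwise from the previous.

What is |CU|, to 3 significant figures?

15.8

C is at the origin; CP runs at 74.5° with length 20.1, so P = (5.37, 19.4). CP is perpendicular to PM, so PM runs at -15.5°; with |PM| = 24.0, M = (28.5, 13.0). ∠PMG = 138.0° gives MG at -57.5° from the x-axis; with |MG| = 10.5, G = (34.1, 4.10). MG is perpendicular to GU, so GU runs at -148°; with |GU| = 25.7, U = (12.5, -9.71). Then |CU| = |U − C| = 15.8.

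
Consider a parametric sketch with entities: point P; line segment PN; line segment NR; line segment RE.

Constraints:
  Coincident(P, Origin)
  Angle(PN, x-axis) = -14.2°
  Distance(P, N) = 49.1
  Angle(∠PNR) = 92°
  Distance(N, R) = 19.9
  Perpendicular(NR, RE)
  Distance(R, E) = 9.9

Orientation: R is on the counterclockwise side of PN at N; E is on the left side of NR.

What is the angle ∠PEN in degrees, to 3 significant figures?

87.6°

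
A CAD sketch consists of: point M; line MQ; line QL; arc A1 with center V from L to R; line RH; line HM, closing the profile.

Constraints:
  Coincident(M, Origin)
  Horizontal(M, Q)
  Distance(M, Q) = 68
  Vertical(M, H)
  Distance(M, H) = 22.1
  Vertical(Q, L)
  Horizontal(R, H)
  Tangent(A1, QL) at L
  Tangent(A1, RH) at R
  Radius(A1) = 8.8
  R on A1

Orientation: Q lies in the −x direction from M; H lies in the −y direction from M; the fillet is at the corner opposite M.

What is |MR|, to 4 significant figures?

63.19

M is at the origin; MQ is horizontal with |MQ| = 68.0 and Q on the −x side, so Q = (-68.00, 0.000). M and H share the same x with |MH| = 22.1 and H on the −y side, so H = (0.000, -22.10). The virtual corner opposite M is at (-68.00, -22.10). Since A1 is tangent to QL there, VL ⟂ QL and since A1 is tangent to RH there, VR ⟂ RH, with radius 8.8, so the center V sits 8.8 in from both sides at V = (-59.20, -13.30). That places the tangent points at L = (-68.00, -13.30) on QL and R = (-59.20, -22.10) on RH. Then |MR| = |R − M| = 63.19.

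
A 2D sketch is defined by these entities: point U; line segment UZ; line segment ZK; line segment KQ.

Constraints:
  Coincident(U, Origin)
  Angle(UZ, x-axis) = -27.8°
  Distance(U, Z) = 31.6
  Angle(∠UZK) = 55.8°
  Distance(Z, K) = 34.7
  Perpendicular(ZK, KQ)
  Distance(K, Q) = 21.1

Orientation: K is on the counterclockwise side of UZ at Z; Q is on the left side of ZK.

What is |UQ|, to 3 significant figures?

17.7

U is at the origin; UZ runs at -27.8° with length 31.6, so Z = 31.6·(cos -27.8°, sin -27.8°) = (28.0, -14.7). ∠UZK = 55.8°, so ZK runs at -27.8° + (180° − 55.8°) = 96.4° from the x-axis; with |ZK| = 34.7, K = Z + 34.7·(cos 96.4°, sin 96.4°) = (24.1, 19.7). ZK is perpendicular to KQ; with |KQ| = 21.1 on the left of ZK, Q = K + 21.1·(-0.994, -0.111) = (3.12, 17.4). Then |UQ| = |Q − U| = 17.7.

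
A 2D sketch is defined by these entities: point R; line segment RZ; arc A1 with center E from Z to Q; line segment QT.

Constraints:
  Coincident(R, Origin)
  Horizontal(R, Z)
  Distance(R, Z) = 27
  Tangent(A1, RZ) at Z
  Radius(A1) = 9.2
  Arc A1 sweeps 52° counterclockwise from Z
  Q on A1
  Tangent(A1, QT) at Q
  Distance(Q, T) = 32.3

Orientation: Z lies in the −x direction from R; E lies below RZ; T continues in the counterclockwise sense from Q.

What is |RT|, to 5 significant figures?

61.408

R is at the origin; R and Z share the same y with |RZ| = 27.0 and Z on the −x side, so Z = (-27.000, 0.0000). Tangency of A1 to RZ means the radius EZ is perpendicular to RZ, so E = Z + (0, -9.2) = (-27.000, -9.2000). On A1, Z sits at bearing 90° from E; a 52° counterclockwise sweep puts Q at bearing 142°, so Q = E + 9.2·(cos 142°, sin 142°) = (-34.250, -3.5359). Since A1 is tangent to QT there, EQ ⟂ QT, so QT runs along (−sin 142°, cos 142°); with |QT| = 32.3, T = (-54.136, -28.989). Then |RT| = |T − R| = 61.408.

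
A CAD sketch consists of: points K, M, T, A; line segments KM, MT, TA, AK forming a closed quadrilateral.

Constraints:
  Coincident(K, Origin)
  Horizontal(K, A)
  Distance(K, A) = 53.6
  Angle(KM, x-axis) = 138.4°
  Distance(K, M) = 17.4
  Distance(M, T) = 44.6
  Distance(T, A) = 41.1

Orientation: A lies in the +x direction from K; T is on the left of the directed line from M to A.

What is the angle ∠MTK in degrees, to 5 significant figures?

22.960°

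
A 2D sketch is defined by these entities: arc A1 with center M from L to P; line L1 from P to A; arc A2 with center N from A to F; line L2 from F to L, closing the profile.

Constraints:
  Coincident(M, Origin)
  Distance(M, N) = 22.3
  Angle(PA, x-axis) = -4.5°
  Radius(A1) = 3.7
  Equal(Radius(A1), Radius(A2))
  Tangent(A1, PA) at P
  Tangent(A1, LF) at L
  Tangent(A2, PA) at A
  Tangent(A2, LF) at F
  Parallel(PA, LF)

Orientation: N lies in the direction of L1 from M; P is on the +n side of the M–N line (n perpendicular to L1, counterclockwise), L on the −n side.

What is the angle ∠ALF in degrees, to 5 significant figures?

18.358°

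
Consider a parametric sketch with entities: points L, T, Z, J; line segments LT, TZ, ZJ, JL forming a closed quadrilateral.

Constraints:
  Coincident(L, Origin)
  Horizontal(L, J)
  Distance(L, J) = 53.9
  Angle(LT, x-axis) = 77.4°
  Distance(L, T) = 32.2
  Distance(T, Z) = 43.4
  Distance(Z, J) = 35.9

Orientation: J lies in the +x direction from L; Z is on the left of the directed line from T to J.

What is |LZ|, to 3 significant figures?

61.6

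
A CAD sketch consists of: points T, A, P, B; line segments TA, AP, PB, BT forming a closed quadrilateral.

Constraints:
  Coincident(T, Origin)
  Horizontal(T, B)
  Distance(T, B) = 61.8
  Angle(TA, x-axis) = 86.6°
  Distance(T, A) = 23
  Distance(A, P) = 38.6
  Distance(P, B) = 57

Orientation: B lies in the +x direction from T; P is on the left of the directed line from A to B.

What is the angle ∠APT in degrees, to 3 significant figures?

17.0°

T is at the origin; TB is horizontal with |TB| = 61.8 and B in +x, so B = (61.8, 0). TA runs at 86.6° with |TA| = 23.0, so A = (1.36, 23.0). P is determined by |AP| = 38.6 and |PB| = 57.0 together: it lies at the intersection of circle(A, 38.6) and circle(B, 57.0). With |AB| = 64.7, the foot of the radical line on AB is 18.7 from A and the perpendicular offset is √(38.6² − 18.7²) = 33.8. Taking the left-of-AB solution: P = (30.9, 47.9).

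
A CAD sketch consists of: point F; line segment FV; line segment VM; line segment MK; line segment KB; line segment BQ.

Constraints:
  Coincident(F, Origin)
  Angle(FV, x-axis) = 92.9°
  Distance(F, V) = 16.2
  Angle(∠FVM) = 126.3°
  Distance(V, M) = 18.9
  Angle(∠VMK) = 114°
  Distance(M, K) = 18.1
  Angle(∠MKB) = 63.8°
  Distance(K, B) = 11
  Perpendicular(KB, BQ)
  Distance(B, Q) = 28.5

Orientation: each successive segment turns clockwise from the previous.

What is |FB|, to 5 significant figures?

25.048

∠VMK = 114.0° gives MK at -26.800° from the x-axis; with |MK| = 18.1, K = (29.983, 19.964). ∠MKB = 63.8° gives KB at -143.00° from the x-axis; with |KB| = 11.0, B = (21.198, 13.344). Then |FB| = |B − F| = 25.048.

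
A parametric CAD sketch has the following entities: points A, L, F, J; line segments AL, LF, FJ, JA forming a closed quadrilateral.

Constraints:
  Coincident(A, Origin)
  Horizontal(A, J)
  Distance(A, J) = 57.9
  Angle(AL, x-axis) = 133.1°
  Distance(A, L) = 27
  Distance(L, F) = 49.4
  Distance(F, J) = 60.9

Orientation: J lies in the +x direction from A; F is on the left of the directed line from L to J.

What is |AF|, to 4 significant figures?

53.32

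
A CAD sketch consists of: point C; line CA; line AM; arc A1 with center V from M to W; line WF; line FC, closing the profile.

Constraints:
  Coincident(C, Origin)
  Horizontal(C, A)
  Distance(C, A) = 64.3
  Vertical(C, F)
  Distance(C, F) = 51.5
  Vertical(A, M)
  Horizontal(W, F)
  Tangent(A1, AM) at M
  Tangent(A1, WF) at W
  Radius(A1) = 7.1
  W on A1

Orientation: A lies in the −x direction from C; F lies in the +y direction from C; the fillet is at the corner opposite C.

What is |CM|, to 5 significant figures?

78.140

The virtual corner opposite C is at (-64.300, 51.500). Since A1 is tangent to AM there, VM ⟂ AM and A1 meets WF tangentially, so VW is at right angles to WF, with radius 7.1, so the center V sits 7.1 in from both sides at V = (-57.200, 44.400). That places the tangent points at M = (-64.300, 44.400) on AM and W = (-57.200, 51.500) on WF. Then |CM| = |M − C| = 78.140.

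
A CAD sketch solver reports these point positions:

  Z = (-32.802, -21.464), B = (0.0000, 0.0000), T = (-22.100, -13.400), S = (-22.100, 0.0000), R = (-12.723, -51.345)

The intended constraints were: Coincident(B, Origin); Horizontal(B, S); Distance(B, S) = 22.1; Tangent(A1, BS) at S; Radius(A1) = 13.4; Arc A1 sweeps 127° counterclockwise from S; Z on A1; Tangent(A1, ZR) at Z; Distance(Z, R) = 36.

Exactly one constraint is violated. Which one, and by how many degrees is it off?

Tangent(A1, ZR) at Z — off by 3.10°.

B = (0.00, 0.00) ✓; B.y = 0.00, S.y = 0.00 ✓; |BS| = 22.10 ✓; ∠(TS, SB) = 90.00° ✓; |TS| = 13.40 ✓; bearing(T→Z) − bearing(T→S) = 127.0° ✓; |TZ| = 13.40 ✓; ∠(TZ, ZR) = 93.10° ✗; |ZR| = 36.00 ✓.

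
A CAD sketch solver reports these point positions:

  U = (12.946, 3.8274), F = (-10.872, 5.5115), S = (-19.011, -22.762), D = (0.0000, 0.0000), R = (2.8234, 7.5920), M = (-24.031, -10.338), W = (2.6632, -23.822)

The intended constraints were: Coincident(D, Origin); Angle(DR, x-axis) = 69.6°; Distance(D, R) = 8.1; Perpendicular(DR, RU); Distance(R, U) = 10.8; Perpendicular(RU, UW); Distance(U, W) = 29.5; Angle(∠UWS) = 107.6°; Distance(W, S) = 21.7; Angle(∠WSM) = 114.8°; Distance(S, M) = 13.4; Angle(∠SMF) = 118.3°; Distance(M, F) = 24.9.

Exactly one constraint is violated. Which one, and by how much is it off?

Distance(M, F) = 24.9 — off by 4.30.

D = (0.00, 0.00) ✓; DR at 69.60° ✓; |DR| = 8.100 ✓; ∠(DR, RU) = 90.00° ✓; |RU| = 10.80 ✓; ∠(RU, UW) = 90.00° ✓; |UW| = 29.50 ✓; ∠UWS = 107.6° ✓; |WS| = 21.70 ✓; ∠WSM = 114.8° ✓; |SM| = 13.40 ✓; ∠SMF = 118.3° ✓; |MF| = 20.60 ✗.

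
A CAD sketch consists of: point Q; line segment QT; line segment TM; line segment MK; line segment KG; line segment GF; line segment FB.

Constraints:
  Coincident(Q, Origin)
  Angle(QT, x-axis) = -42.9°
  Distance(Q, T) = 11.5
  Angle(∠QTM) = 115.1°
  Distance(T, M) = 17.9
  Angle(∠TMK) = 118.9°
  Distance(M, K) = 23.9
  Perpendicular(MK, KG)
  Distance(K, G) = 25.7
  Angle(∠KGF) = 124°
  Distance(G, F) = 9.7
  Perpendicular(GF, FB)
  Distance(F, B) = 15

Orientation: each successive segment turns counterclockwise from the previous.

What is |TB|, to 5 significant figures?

16.401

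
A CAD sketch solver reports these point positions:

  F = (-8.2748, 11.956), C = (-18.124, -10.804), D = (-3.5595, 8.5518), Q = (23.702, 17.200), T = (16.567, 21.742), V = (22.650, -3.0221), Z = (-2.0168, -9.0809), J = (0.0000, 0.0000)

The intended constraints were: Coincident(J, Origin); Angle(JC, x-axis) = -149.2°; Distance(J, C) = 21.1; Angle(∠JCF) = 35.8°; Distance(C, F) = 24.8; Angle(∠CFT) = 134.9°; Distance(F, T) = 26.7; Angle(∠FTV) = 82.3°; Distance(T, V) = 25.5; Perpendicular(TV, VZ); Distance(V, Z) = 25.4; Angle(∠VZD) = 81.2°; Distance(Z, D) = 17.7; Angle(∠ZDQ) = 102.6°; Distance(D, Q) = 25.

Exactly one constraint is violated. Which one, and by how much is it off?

Distance(D, Q) = 25 — off by 3.60.

J = (0.00, 0.00) ✓; JC at -149.2° ✓; |JC| = 21.10 ✓; ∠JCF = 35.80° ✓; |CF| = 24.80 ✓; ∠CFT = 134.9° ✓; |FT| = 26.70 ✓; ∠FTV = 82.30° ✓; |TV| = 25.50 ✓; ∠(TV, VZ) = 90.00° ✓; |VZ| = 25.40 ✓; ∠VZD = 81.20° ✓; |ZD| = 17.70 ✓; ∠ZDQ = 102.6° ✓; |DQ| = 28.60 ✗.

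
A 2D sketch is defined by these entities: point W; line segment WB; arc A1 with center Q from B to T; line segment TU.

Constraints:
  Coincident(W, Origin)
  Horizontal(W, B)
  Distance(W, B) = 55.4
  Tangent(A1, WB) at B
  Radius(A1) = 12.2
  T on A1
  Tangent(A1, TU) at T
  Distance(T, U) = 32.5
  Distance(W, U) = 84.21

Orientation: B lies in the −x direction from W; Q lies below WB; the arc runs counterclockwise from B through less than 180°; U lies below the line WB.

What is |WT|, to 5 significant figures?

68.188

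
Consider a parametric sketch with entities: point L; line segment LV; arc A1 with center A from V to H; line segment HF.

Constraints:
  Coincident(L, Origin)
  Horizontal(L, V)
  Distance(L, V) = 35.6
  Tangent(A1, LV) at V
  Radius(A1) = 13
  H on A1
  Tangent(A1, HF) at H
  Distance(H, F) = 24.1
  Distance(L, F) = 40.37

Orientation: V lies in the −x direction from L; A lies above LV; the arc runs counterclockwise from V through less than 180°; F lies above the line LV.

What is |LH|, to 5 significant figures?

25.386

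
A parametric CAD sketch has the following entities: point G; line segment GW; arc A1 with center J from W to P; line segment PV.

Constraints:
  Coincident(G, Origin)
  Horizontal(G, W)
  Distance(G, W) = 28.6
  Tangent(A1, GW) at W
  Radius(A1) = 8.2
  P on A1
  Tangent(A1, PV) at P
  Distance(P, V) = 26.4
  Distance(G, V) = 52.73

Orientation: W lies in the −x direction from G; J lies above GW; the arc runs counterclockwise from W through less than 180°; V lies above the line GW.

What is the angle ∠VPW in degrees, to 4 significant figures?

112.7°

G is at the origin; GW is horizontal with |GW| = 28.6 and W on the −x side, so W = (-28.60, 0.000). Tangency of A1 to GW means the radius JW is perpendicular to GW, so J = W + (0, 8.2) = (-28.60, 8.200). Since JP ⟂ PV (tangency), |JV| = √(8.2² + 26.4²) = 27.64 regardless of where P sits on A1. So V lies on both circle(G, 52.73) and circle(J, 27.64); the above-GW intersection is V = (-41.34, 32.73). P is the foot of the tangent from V: P = (-22.77, 13.97).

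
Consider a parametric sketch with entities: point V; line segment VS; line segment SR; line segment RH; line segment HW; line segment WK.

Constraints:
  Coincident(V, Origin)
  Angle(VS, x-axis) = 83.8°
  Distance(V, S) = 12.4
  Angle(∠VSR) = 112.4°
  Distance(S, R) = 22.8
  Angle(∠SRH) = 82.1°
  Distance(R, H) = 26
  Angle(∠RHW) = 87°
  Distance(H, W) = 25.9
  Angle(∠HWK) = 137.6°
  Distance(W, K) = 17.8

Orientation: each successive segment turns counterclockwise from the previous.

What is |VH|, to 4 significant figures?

27.89

∠VSR = 112.4° gives SR at 151.4° from the x-axis; with |SR| = 22.8, R = (-18.68, 23.24). ∠SRH = 82.1° gives RH at -110.7° from the x-axis; with |RH| = 26.0, H = (-27.87, -1.080). Then |VH| = |H − V| = 27.89.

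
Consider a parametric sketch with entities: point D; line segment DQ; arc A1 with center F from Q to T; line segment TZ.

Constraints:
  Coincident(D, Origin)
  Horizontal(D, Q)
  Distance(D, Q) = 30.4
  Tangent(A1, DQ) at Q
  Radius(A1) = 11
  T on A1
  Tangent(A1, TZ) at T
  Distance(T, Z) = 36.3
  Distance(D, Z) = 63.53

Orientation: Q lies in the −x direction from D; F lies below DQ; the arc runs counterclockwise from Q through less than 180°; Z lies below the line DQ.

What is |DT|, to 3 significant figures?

42.7

Checks: ∠(FQ, QD) = 90.00° ✓; |FT| = 11.00 ✓; ∠(FT, TZ) = 90.00° ✓; |TZ| = 36.30 ✓; |DZ| = 63.53 ✓.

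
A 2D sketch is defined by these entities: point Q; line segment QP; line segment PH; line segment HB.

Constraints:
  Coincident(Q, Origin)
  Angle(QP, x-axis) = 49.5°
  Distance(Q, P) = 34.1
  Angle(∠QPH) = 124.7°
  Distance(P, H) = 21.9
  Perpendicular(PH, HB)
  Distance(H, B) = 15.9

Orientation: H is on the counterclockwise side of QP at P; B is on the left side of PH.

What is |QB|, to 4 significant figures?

43.06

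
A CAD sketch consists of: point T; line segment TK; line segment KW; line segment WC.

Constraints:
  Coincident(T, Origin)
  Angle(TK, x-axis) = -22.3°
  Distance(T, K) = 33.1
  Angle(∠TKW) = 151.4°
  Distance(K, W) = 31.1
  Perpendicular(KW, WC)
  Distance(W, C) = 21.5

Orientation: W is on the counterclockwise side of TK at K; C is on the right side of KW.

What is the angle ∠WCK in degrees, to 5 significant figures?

55.343°

∠TKW = 151.4°, so KW runs at -22.3° + (180° − 151.4°) = 6.3000° from the x-axis; with |KW| = 31.1, W = K + 31.1·(cos 6.3000°, sin 6.3000°) = (61.537, -9.1473). KW ⟂ WC; with |WC| = 21.5 on the right of KW, C = W + 21.5·(0.10973, -0.99396) = (63.896, -30.517). Then cos ∠WCK = CW·CK / (|CW||CK|), giving 55.343°.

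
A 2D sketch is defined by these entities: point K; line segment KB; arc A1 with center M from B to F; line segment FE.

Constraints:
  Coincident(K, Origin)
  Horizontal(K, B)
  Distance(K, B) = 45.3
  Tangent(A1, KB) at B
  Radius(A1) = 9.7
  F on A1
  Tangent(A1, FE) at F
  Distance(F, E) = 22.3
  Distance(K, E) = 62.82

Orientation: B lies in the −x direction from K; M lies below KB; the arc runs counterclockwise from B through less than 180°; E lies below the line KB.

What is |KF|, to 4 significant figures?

55.93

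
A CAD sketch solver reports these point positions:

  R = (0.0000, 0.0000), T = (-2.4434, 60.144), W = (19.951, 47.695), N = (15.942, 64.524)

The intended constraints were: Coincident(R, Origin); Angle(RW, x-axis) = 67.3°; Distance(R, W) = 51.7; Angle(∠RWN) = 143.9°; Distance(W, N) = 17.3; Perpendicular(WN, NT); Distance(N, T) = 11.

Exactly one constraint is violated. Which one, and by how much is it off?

Distance(N, T) = 11 — off by 7.90.

R = (0.00, 0.00) ✓; RW at 67.30° ✓; |RW| = 51.70 ✓; ∠RWN = 143.9° ✓; |WN| = 17.30 ✓; ∠(WN, NT) = 90.00° ✓; |NT| = 18.90 ✗.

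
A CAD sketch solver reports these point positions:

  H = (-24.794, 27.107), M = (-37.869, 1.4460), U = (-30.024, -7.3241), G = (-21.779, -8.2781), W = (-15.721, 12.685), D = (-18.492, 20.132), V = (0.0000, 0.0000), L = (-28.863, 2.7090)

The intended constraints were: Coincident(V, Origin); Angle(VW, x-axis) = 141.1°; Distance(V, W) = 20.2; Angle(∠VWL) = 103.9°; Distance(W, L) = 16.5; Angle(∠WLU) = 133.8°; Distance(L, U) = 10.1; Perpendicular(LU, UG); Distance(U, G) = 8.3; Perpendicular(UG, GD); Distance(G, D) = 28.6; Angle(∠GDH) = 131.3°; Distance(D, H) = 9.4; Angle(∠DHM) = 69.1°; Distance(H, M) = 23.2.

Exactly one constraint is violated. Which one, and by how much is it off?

Distance(H, M) = 23.2 — off by 5.60.

V = (0.00, 0.00) ✓; VW at 141.1° ✓; |VW| = 20.20 ✓; ∠VWL = 103.9° ✓; |WL| = 16.50 ✓; ∠WLU = 133.8° ✓; |LU| = 10.10 ✓; ∠(LU, UG) = 90.00° ✓; |UG| = 8.300 ✓; ∠(UG, GD) = 90.00° ✓; |GD| = 28.60 ✓; ∠GDH = 131.3° ✓; |DH| = 9.400 ✓; ∠DHM = 69.10° ✓; |HM| = 28.80 ✗.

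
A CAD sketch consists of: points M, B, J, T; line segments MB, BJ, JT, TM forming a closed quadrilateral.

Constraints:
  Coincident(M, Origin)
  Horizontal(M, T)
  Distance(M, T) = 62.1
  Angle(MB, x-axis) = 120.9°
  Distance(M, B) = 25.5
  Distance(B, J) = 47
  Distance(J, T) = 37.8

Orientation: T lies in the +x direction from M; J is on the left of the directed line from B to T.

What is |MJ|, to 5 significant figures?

42.072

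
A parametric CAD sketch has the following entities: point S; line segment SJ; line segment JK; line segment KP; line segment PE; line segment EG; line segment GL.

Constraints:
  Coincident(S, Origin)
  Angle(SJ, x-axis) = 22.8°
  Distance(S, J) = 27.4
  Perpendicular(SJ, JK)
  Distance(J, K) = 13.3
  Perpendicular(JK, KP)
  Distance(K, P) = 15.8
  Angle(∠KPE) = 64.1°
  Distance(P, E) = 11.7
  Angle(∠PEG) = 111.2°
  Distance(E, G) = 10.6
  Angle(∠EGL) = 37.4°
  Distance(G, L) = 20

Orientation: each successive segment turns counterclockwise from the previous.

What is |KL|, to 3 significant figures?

17.0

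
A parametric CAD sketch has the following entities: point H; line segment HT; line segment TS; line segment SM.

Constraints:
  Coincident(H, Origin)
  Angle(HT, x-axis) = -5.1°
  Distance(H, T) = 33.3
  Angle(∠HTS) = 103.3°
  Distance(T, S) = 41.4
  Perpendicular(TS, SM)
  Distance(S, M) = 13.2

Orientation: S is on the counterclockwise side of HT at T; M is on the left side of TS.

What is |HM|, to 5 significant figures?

52.686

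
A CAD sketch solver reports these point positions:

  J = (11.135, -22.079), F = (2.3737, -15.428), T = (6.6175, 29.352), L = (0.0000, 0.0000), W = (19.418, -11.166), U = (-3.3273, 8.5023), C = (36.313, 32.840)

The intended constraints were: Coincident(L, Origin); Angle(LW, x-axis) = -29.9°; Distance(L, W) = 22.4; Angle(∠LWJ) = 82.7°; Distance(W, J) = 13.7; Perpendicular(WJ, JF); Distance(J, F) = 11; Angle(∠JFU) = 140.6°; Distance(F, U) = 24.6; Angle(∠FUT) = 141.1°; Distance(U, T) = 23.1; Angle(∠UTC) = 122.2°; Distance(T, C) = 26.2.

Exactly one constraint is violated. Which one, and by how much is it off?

Distance(T, C) = 26.2 — off by 3.70.

L = (0.00, 0.00) ✓; LW at -29.90° ✓; |LW| = 22.40 ✓; ∠LWJ = 82.70° ✓; |WJ| = 13.70 ✓; ∠(WJ, JF) = 90.00° ✓; |JF| = 11.00 ✓; ∠JFU = 140.6° ✓; |FU| = 24.60 ✓; ∠FUT = 141.1° ✓; |UT| = 23.10 ✓; ∠UTC = 122.2° ✓; |TC| = 29.90 ✗.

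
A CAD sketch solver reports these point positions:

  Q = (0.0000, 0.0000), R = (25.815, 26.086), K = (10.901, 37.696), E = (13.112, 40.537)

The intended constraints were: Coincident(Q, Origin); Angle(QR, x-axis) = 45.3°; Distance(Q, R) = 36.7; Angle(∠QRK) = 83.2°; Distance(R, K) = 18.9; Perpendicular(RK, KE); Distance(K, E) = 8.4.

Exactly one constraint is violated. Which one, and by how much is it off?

Distance(K, E) = 8.4 — off by 4.80.

Q = (0.00, 0.00) ✓; QR at 45.30° ✓; |QR| = 36.70 ✓; ∠QRK = 83.20° ✓; |RK| = 18.90 ✓; ∠(RK, KE) = 89.99° ✓; |KE| = 3.600 ✗.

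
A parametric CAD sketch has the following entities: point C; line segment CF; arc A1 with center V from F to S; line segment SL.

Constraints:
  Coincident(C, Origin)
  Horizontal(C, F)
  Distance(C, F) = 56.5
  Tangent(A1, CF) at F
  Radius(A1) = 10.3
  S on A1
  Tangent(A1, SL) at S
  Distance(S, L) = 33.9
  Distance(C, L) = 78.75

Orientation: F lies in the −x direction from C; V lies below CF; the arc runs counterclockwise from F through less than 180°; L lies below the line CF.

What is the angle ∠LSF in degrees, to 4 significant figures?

133.3°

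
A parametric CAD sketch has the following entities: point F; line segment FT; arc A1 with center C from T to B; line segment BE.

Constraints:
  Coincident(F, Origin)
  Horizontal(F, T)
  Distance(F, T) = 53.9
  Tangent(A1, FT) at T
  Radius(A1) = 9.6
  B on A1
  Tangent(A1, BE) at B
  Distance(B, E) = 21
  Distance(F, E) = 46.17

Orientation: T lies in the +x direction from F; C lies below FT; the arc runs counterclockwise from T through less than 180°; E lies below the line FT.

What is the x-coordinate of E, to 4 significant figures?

37.95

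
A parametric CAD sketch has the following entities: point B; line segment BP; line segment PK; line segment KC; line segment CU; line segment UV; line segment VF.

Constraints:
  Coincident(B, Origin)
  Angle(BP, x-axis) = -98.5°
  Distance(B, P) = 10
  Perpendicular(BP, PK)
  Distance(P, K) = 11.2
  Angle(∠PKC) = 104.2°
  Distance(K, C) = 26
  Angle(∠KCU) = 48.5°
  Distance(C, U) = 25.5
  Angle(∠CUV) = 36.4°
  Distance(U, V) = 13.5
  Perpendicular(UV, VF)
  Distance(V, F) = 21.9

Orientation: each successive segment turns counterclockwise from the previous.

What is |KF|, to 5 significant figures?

33.003

B is at the origin; BP runs at -98.5° with length 10.0, so P = (-1.4781, -9.8902). BP is perpendicular to PK, so PK runs at -8.5000°; with |PK| = 11.2, K = (9.5989, -11.546). ∠PKC = 104.2° gives KC at 67.300° from the x-axis; with |KC| = 26.0, C = (19.632, 12.440). ∠KCU = 48.5° gives CU at -161.20° from the x-axis; with |CU| = 25.5, U = (-4.5071, 4.2226). ∠CUV = 36.4° gives UV at -17.600° from the x-axis; with |UV| = 13.5, V = (8.3610, 0.14060). The perpendicularity gives VF at right angles to UV, so VF runs at 72.400°; with |VF| = 21.9, F = (14.983, 21.015). Then |KF| = |F − K| = 33.003.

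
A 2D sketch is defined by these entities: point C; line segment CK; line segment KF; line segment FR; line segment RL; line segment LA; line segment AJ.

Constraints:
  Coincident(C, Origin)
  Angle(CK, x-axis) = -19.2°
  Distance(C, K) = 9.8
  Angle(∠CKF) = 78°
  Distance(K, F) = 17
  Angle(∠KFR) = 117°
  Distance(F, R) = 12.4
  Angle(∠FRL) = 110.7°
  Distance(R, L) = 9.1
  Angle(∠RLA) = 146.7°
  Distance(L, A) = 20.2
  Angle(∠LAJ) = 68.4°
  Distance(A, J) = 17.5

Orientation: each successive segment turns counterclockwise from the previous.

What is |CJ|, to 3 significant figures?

5.06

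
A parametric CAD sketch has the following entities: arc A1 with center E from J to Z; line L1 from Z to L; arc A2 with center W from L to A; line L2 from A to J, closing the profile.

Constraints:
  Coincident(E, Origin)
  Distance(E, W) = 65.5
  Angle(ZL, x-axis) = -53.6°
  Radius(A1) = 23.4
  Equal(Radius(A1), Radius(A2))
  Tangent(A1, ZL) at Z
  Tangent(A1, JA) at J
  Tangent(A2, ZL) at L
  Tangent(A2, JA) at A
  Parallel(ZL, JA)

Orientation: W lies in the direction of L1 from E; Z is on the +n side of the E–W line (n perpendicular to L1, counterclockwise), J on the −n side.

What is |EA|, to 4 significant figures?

69.55

The slot axis is L1's direction at -53.6°, so u = (cos -53.6°, sin -53.6°) = (0.5934, -0.8049) and n = (−sin -53.6°, cos -53.6°) = (0.8049, 0.5934). E is at the origin and W lies 65.5 along u from E, so W = 65.5·u = (38.87, -52.72). Tangency of A1 to both parallel lines with radius 23.4 puts Z and J at E ± 23.4·n: Z = (18.83, 13.89), J = (-18.83, -13.89). Equal radii place L and A the same way about W: L = W + 23.4·n = (57.70, -38.83), A = W − 23.4·n = (20.03, -66.61). Then |EA| = |A − E| = 69.55.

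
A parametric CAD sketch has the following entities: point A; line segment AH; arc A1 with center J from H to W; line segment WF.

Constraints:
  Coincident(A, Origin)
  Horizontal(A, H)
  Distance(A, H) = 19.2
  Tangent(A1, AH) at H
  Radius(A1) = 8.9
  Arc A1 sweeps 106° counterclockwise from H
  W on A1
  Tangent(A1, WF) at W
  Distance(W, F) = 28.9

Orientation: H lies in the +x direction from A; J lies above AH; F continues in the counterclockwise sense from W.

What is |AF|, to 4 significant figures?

43.85

A is at the origin; AH is horizontal with |AH| = 19.2 and H on the +x side, so H = (19.20, 0.000). The tangent condition forces JH to be normal to AH, so J = H + (0, 8.9) = (19.20, 8.900). On A1, H sits at bearing -90° from J; a 106° counterclockwise sweep puts W at bearing 16°, so W = J + 8.9·(cos 16°, sin 16°) = (27.76, 11.35). Since A1 is tangent to WF there, JW ⟂ WF, so WF runs along (−sin 16°, cos 16°); with |WF| = 28.9, F = (19.79, 39.13). Then |AF| = |F − A| = 43.85.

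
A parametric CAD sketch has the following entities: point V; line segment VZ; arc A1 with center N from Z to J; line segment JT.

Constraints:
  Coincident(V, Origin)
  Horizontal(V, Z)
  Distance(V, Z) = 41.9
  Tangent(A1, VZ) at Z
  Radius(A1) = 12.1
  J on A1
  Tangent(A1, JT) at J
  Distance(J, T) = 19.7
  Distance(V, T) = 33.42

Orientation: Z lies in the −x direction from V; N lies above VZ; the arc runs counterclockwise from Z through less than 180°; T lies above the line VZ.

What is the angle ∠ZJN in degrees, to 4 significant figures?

57.71°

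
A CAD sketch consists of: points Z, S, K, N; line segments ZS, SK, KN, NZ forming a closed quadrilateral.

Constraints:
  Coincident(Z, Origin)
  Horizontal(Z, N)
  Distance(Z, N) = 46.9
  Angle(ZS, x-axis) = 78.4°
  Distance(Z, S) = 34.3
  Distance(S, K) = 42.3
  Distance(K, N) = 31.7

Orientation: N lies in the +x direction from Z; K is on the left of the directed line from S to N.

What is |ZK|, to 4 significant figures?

58.44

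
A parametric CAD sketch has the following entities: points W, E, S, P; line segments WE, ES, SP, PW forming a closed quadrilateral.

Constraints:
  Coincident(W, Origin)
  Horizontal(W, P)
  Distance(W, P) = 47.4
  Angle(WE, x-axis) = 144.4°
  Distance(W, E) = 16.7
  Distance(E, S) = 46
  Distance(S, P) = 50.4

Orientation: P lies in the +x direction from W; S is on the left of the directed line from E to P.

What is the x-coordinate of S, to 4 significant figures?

19.33

Checks: |ES| = 46.00 ✓; |SP| = 50.40 ✓.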